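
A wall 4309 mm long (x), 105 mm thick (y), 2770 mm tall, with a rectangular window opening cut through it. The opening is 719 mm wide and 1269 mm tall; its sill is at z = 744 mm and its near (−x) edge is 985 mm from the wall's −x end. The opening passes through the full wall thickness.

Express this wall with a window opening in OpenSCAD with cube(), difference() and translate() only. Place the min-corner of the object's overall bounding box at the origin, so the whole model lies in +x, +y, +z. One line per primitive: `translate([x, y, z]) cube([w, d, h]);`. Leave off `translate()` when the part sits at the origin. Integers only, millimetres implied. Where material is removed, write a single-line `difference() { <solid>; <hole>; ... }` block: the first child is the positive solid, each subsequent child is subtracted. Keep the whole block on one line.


difference() { cube([4309, 105, 2770]); translate([985, 0, 744]) cube([719, 105, 1269]); }


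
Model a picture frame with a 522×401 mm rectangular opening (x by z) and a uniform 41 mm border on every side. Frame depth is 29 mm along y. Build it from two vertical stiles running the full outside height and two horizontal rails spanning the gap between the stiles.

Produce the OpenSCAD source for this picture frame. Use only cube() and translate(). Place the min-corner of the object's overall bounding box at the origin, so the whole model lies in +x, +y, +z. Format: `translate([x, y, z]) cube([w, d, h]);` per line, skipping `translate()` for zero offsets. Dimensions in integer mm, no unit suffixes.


cube([41, 29, 483]);
translate([563, 0, 0]) cube([41, 29, 483]);
translate([41, 0, 0]) cube([522, 29, 41]);
translate([41, 0, 442]) cube([522, 29, 41]);


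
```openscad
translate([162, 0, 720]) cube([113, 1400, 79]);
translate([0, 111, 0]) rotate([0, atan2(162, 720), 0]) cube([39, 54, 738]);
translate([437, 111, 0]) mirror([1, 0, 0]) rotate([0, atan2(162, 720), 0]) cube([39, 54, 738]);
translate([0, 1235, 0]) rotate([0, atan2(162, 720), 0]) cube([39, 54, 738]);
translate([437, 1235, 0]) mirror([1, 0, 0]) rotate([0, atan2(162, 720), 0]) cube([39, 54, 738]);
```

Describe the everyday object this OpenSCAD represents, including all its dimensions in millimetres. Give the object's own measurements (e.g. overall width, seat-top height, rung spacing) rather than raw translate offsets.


A sawhorse. A 113×1400×79 mm beam (x, y, z) sits on two A-frame leg pairs. Each pair is two raked legs of 39×54 mm section (54 mm along y) splaying symmetrically in x. Each leg rises 720 mm vertically over 162 mm of horizontal reach and is 738 mm long along its own axis. Every leg's outer bottom edge rests on the floor and its outer top edge meets a bottom edge of the beam — the left legs (tilting toward +x) meet the beam's −x bottom edge, the right legs (their mirror images, tilting toward −x) meet its +x bottom edge — so the leg tops tuck under the beam, the beam's underside is 720 mm above the floor, and the feet are 437 mm apart outside-to-outside with the beam centred between them. The two leg pairs are set in 111 mm from either end of the beam.


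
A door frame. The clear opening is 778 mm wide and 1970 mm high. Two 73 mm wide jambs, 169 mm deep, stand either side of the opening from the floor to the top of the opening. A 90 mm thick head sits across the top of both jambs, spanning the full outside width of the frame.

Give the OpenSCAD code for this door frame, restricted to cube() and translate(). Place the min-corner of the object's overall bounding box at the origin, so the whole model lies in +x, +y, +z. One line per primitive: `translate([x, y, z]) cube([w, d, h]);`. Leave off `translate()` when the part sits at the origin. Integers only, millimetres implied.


cube([73, 169, 1970]);
translate([851, 0, 0]) cube([73, 169, 1970]);
translate([0, 0, 1970]) cube([924, 169, 90]);


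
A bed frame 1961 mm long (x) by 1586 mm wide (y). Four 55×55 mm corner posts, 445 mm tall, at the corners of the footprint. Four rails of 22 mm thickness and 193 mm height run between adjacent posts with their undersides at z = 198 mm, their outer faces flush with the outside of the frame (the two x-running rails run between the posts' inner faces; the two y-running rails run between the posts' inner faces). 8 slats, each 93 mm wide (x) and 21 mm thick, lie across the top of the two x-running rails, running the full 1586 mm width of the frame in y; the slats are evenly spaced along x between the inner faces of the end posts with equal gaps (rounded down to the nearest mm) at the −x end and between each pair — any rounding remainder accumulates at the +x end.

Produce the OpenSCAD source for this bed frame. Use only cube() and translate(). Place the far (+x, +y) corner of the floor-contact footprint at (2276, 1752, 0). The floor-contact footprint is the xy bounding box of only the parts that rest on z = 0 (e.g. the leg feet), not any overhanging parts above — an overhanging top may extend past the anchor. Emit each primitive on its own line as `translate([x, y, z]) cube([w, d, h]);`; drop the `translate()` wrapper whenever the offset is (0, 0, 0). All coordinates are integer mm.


// slat z = rail_z + rail_h = 198 + 193 = 391
// slat gap = ⌊(1851 − 8·93) / 9⌋ = 123
translate([315, 166, 0]) cube([55, 55, 445]);
translate([315, 1697, 0]) cube([55, 55, 445]);
translate([2221, 166, 0]) cube([55, 55, 445]);
translate([2221, 1697, 0]) cube([55, 55, 445]);
translate([370, 166, 198]) cube([1851, 22, 193]);
translate([370, 1730, 198]) cube([1851, 22, 193]);
translate([315, 221, 198]) cube([22, 1476, 193]);
translate([2254, 221, 198]) cube([22, 1476, 193]);
translate([493, 166, 391]) cube([93, 1586, 21]);
translate([709, 166, 391]) cube([93, 1586, 21]);
translate([925, 166, 391]) cube([93, 1586, 21]);
translate([1141, 166, 391]) cube([93, 1586, 21]);
translate([1357, 166, 391]) cube([93, 1586, 21]);
translate([1573, 166, 391]) cube([93, 1586, 21]);
translate([1789, 166, 391]) cube([93, 1586, 21]);
translate([2005, 166, 391]) cube([93, 1586, 21]);


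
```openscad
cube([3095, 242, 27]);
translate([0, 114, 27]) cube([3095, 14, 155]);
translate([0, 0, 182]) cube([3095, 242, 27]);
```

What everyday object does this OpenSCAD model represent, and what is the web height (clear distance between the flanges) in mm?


An I-beam. The web height is 155 mm.

Two wide flanges with a thin centred web — an I-beam. Overall 209 mm minus two 27 mm flanges gives a web of 209 − 2·27 = 155 mm.


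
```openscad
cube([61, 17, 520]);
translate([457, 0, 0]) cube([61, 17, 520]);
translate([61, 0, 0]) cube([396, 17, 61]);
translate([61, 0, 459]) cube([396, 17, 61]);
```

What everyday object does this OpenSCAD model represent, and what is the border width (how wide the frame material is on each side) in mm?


A picture frame. The border width is 61 mm.

Four thin pieces enclosing a rectangular opening — a picture frame. The two full-height stiles are 520 mm tall; the top rail sits at z = 459 and is 61 mm tall, so the border above the opening is 520 − 459 = 61 mm, matching the stile x-width.


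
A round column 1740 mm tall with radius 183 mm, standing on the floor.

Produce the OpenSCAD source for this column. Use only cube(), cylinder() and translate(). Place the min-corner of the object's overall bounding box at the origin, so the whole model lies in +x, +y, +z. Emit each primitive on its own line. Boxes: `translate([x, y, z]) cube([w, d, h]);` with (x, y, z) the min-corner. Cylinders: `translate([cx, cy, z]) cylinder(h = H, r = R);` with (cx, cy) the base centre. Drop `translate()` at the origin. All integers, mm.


translate([183, 183, 0]) cylinder(h = 1740, r = 183);


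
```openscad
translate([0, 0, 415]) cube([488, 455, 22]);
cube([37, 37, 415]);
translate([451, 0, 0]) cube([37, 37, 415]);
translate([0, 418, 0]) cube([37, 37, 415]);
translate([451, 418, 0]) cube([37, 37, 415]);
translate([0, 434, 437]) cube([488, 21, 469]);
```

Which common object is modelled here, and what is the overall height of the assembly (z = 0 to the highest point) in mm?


A chair. The overall height is 906 mm.

A slab on four corner posts with a tall panel at the back — a chair. The seat slab sits at z = 415 with thickness 22, and the 469 mm backrest starts at the seat top, so the overall height is 415 + 22 + 469 = 906 mm.


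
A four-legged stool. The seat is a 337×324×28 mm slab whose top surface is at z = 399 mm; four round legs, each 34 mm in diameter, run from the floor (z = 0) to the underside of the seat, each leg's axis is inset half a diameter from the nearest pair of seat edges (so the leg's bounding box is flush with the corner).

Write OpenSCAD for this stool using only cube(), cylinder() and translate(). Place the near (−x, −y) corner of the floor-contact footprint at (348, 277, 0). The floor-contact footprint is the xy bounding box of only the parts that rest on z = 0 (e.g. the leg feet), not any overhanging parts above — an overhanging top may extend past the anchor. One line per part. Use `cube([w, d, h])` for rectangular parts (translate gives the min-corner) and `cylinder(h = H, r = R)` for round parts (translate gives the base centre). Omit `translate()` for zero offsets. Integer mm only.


translate([348, 277, 371]) cube([337, 324, 28]);
translate([365, 294, 0]) cylinder(h = 371, r = 17);
translate([668, 294, 0]) cylinder(h = 371, r = 17);
translate([365, 584, 0]) cylinder(h = 371, r = 17);
translate([668, 584, 0]) cylinder(h = 371, r = 17);


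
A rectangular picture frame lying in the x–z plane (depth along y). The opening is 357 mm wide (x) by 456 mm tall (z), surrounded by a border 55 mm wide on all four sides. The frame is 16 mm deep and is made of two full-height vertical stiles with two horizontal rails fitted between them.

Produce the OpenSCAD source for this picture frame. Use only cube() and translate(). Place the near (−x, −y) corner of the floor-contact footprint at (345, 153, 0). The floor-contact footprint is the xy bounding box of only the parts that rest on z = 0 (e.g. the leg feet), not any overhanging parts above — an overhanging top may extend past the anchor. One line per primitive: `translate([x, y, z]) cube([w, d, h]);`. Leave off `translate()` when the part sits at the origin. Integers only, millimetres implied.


translate([345, 153, 0]) cube([55, 16, 566]);
translate([757, 153, 0]) cube([55, 16, 566]);
translate([400, 153, 0]) cube([357, 16, 55]);
translate([400, 153, 511]) cube([357, 16, 55]);


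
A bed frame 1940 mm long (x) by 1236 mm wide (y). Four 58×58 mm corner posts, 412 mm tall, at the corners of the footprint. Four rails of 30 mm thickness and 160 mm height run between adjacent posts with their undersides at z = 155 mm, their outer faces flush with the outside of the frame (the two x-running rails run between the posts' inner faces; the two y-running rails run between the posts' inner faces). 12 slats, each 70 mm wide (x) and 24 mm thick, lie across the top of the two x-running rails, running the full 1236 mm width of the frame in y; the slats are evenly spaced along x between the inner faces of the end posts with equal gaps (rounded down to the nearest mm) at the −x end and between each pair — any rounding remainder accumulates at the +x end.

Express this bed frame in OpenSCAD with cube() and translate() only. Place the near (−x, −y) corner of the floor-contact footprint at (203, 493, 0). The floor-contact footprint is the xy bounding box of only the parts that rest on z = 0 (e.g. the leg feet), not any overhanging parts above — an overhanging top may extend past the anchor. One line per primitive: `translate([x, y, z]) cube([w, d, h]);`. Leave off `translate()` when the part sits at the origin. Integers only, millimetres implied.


translate([203, 493, 0]) cube([58, 58, 412]);
translate([203, 1671, 0]) cube([58, 58, 412]);
translate([2085, 493, 0]) cube([58, 58, 412]);
translate([2085, 1671, 0]) cube([58, 58, 412]);
translate([261, 493, 155]) cube([1824, 30, 160]);
translate([261, 1699, 155]) cube([1824, 30, 160]);
translate([203, 551, 155]) cube([30, 1120, 160]);
translate([2113, 551, 155]) cube([30, 1120, 160]);
translate([336, 493, 315]) cube([70, 1236, 24]);
translate([481, 493, 315]) cube([70, 1236, 24]);
translate([626, 493, 315]) cube([70, 1236, 24]);
translate([771, 493, 315]) cube([70, 1236, 24]);
translate([916, 493, 315]) cube([70, 1236, 24]);
translate([1061, 493, 315]) cube([70, 1236, 24]);
translate([1206, 493, 315]) cube([70, 1236, 24]);
translate([1351, 493, 315]) cube([70, 1236, 24]);
translate([1496, 493, 315]) cube([70, 1236, 24]);
translate([1641, 493, 315]) cube([70, 1236, 24]);
translate([1786, 493, 315]) cube([70, 1236, 24]);
translate([1931, 493, 315]) cube([70, 1236, 24]);


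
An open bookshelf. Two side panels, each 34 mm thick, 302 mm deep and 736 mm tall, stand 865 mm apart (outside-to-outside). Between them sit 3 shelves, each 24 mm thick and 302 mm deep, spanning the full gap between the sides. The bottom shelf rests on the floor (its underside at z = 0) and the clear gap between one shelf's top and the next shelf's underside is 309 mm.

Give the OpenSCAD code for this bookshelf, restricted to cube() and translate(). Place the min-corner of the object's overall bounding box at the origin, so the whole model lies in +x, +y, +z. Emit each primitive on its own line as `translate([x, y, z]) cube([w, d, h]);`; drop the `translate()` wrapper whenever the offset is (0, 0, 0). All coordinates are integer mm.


cube([34, 302, 736]);
translate([831, 0, 0]) cube([34, 302, 736]);
translate([34, 0, 0]) cube([797, 302, 24]);
translate([34, 0, 333]) cube([797, 302, 24]);
translate([34, 0, 666]) cube([797, 302, 24]);


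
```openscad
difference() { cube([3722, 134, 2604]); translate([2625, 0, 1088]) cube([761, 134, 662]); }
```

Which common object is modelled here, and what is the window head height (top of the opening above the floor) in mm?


A wall with a window opening. The window head height is 1750 mm.

A wall with a rectangular opening subtracted — a window. Sill at z = 1088, opening 662 mm tall, so the head is at 1088 + 662 = 1750 mm.


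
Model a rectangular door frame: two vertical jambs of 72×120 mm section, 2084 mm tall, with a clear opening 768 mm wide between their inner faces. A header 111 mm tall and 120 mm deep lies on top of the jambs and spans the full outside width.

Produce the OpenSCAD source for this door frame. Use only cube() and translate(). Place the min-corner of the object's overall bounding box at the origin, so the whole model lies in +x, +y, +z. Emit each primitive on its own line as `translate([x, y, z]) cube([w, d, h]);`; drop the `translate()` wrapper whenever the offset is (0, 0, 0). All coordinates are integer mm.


cube([72, 120, 2084]);
translate([840, 0, 0]) cube([72, 120, 2084]);
translate([0, 0, 2084]) cube([912, 120, 111]);


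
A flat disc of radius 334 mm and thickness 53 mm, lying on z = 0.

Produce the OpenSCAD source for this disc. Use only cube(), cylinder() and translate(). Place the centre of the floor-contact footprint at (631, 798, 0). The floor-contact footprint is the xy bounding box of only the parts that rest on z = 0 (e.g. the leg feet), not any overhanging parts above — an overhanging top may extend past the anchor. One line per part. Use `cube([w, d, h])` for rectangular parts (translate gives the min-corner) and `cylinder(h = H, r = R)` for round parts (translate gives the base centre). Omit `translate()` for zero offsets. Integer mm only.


translate([631, 798, 0]) cylinder(h = 53, r = 334);


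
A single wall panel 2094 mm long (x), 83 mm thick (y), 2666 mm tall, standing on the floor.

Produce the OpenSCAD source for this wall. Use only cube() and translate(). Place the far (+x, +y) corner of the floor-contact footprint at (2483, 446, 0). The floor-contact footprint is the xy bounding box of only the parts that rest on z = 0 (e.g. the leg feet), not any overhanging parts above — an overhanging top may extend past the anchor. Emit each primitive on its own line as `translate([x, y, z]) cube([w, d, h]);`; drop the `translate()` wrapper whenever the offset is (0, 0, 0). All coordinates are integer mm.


translate([389, 363, 0]) cube([2094, 83, 2666]);


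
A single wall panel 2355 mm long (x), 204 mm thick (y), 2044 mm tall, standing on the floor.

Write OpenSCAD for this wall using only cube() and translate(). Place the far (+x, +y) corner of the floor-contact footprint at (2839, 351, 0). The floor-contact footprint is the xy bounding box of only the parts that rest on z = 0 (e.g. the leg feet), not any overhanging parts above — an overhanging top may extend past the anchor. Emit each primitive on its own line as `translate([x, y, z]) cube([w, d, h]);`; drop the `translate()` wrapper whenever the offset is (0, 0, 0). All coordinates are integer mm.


translate([484, 147, 0]) cube([2355, 204, 2044]);


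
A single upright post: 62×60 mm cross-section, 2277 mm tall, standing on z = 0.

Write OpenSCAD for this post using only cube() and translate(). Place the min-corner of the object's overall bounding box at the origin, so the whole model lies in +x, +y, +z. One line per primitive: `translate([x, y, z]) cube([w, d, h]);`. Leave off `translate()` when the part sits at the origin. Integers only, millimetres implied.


cube([62, 60, 2277]);


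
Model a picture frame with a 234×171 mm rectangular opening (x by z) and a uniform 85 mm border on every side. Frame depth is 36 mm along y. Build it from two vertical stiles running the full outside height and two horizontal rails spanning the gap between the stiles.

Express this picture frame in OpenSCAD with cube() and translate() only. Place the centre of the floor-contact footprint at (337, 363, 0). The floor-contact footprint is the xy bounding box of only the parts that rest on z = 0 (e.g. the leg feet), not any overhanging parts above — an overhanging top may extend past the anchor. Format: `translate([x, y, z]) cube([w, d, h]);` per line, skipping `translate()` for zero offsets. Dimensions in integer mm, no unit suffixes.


translate([135, 345, 0]) cube([85, 36, 341]);
translate([454, 345, 0]) cube([85, 36, 341]);
translate([220, 345, 0]) cube([234, 36, 85]);
translate([220, 345, 256]) cube([234, 36, 85]);


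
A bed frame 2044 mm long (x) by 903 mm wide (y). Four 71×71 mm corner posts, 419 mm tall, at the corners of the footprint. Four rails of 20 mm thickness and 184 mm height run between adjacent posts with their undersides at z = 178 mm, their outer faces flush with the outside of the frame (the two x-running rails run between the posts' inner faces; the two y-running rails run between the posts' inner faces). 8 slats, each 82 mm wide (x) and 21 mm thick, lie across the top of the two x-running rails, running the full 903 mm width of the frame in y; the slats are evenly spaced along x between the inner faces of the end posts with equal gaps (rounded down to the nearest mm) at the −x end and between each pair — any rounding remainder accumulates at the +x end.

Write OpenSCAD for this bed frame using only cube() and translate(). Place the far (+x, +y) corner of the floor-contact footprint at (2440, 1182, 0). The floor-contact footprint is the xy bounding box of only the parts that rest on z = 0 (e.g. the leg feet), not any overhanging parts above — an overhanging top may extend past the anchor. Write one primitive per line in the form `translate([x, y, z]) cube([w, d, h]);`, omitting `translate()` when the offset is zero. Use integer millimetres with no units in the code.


// slat z = rail_z + rail_h = 178 + 184 = 362
// slat gap = ⌊(1902 − 8·82) / 9⌋ = 138
translate([396, 279, 0]) cube([71, 71, 419]);
translate([396, 1111, 0]) cube([71, 71, 419]);
translate([2369, 279, 0]) cube([71, 71, 419]);
translate([2369, 1111, 0]) cube([71, 71, 419]);
translate([467, 279, 178]) cube([1902, 20, 184]);
translate([467, 1162, 178]) cube([1902, 20, 184]);
translate([396, 350, 178]) cube([20, 761, 184]);
translate([2420, 350, 178]) cube([20, 761, 184]);
translate([605, 279, 362]) cube([82, 903, 21]);
translate([825, 279, 362]) cube([82, 903, 21]);
translate([1045, 279, 362]) cube([82, 903, 21]);
translate([1265, 279, 362]) cube([82, 903, 21]);
translate([1485, 279, 362]) cube([82, 903, 21]);
translate([1705, 279, 362]) cube([82, 903, 21]);
translate([1925, 279, 362]) cube([82, 903, 21]);
translate([2145, 279, 362]) cube([82, 903, 21]);


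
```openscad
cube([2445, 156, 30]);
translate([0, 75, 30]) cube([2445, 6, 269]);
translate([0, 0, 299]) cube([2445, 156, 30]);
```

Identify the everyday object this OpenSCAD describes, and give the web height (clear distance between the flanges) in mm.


An I-beam. The web height is 269 mm.

Two wide flanges with a thin centred web — an I-beam. Overall 329 mm minus two 30 mm flanges gives a web of 329 − 2·30 = 269 mm.


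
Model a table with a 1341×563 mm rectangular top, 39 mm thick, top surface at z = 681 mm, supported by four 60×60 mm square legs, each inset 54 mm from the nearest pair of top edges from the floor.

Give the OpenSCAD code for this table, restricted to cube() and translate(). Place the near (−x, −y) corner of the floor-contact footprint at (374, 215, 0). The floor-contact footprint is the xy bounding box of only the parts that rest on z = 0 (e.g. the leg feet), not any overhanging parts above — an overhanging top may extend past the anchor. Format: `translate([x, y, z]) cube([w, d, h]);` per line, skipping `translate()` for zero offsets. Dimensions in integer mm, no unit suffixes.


translate([320, 161, 642]) cube([1341, 563, 39]);
translate([374, 215, 0]) cube([60, 60, 642]);
translate([1547, 215, 0]) cube([60, 60, 642]);
translate([374, 610, 0]) cube([60, 60, 642]);
translate([1547, 610, 0]) cube([60, 60, 642]);


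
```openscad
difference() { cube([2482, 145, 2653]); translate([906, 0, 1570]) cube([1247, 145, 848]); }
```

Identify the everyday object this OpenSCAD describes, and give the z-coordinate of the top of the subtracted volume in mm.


A wall with a window opening. The window head height is 2418 mm.

A wall with a rectangular opening subtracted — a window. Sill at z = 1570, opening 848 mm tall, so the head is at 1570 + 848 = 2418 mm.


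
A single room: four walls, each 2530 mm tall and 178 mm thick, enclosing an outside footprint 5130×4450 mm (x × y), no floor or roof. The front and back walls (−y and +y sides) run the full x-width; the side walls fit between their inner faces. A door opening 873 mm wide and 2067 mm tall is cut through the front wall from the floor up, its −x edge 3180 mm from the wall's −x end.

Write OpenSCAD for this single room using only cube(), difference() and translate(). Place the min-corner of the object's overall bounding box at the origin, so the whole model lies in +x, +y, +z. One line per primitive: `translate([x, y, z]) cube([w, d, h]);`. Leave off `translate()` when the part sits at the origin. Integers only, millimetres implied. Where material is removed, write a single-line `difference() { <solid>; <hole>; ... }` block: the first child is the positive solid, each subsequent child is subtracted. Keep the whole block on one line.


difference() { cube([5130, 178, 2530]); translate([3180, 0, 0]) cube([873, 178, 2067]); }
translate([0, 4272, 0]) cube([5130, 178, 2530]);
translate([0, 178, 0]) cube([178, 4094, 2530]);
translate([4952, 178, 0]) cube([178, 4094, 2530]);


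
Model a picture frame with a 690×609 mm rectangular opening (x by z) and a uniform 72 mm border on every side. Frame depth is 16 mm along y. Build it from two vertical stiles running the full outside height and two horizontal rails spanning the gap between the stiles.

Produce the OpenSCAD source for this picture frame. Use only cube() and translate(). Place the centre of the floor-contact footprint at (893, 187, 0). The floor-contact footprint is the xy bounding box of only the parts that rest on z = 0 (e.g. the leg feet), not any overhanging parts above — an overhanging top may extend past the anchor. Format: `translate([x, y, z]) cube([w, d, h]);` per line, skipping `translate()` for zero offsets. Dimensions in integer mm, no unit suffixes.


translate([476, 179, 0]) cube([72, 16, 753]);
translate([1238, 179, 0]) cube([72, 16, 753]);
translate([548, 179, 0]) cube([690, 16, 72]);
translate([548, 179, 681]) cube([690, 16, 72]);


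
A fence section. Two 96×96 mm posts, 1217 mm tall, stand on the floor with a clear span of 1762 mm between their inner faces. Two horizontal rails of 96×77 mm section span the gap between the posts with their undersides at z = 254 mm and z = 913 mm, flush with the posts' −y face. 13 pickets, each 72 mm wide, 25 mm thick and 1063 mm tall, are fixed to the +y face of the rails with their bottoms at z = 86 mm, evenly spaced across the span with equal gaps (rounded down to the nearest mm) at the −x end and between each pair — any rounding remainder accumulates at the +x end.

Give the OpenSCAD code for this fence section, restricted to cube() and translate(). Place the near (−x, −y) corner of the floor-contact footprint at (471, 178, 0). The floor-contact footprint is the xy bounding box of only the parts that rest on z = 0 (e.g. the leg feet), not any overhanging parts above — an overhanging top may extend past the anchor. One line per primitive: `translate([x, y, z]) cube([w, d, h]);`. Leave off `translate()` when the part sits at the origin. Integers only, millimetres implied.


translate([471, 178, 0]) cube([96, 96, 1217]);
translate([2329, 178, 0]) cube([96, 96, 1217]);
translate([567, 178, 254]) cube([1762, 96, 77]);
translate([567, 178, 913]) cube([1762, 96, 77]);
translate([626, 274, 86]) cube([72, 25, 1063]);
translate([757, 274, 86]) cube([72, 25, 1063]);
translate([888, 274, 86]) cube([72, 25, 1063]);
translate([1019, 274, 86]) cube([72, 25, 1063]);
translate([1150, 274, 86]) cube([72, 25, 1063]);
translate([1281, 274, 86]) cube([72, 25, 1063]);
translate([1412, 274, 86]) cube([72, 25, 1063]);
translate([1543, 274, 86]) cube([72, 25, 1063]);
translate([1674, 274, 86]) cube([72, 25, 1063]);
translate([1805, 274, 86]) cube([72, 25, 1063]);
translate([1936, 274, 86]) cube([72, 25, 1063]);
translate([2067, 274, 86]) cube([72, 25, 1063]);
translate([2198, 274, 86]) cube([72, 25, 1063]);


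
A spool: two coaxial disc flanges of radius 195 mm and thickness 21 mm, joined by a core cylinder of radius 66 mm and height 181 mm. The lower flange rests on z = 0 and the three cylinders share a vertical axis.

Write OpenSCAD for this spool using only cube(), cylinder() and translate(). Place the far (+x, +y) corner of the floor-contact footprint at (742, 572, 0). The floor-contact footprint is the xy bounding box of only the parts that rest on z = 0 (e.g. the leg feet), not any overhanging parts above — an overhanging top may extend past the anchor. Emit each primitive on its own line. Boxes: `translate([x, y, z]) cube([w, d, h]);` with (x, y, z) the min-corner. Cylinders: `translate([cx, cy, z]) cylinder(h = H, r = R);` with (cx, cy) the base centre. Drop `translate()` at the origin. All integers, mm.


translate([547, 377, 0]) cylinder(h = 21, r = 195);
translate([547, 377, 21]) cylinder(h = 181, r = 66);
translate([547, 377, 202]) cylinder(h = 21, r = 195);


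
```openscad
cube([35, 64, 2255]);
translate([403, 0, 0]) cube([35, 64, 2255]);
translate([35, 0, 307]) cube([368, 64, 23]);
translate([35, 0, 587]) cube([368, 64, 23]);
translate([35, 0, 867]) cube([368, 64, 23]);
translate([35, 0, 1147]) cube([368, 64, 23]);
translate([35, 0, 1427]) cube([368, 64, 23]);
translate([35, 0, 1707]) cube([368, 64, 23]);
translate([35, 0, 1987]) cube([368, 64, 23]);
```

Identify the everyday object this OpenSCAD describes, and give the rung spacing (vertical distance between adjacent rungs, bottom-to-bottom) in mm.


A ladder. The rung spacing is 280 mm.

Two tall 35×64 posts with 7 short bars between them — a ladder. Adjacent rungs sit at z = 307 and z = 587, so the spacing is 587 − 307 = 280 mm.


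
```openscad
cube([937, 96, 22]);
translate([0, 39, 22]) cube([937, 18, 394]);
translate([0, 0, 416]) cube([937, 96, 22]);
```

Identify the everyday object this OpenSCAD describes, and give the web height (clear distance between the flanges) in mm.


An I-beam. The web height is 394 mm.

Two wide flanges with a thin centred web — an I-beam. Overall 438 mm minus two 22 mm flanges gives a web of 438 − 2·22 = 394 mm.


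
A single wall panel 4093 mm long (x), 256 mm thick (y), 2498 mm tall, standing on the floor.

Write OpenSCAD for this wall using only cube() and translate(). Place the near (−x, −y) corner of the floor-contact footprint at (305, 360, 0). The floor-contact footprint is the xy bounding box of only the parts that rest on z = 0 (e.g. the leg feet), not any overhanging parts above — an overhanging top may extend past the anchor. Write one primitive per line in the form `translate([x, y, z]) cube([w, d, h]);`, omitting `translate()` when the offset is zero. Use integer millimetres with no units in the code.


translate([305, 360, 0]) cube([4093, 256, 2498]);


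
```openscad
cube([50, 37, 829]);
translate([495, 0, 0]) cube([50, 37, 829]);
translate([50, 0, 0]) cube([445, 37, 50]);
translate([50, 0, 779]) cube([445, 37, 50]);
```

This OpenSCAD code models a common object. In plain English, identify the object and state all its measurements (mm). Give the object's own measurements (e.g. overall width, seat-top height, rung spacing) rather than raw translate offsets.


A rectangular picture frame lying in the x–z plane (depth along y). The opening is 445 mm wide (x) by 729 mm tall (z), surrounded by a border 50 mm wide on all four sides. The frame is 37 mm deep and is made of two full-height vertical stiles with two horizontal rails fitted between them.


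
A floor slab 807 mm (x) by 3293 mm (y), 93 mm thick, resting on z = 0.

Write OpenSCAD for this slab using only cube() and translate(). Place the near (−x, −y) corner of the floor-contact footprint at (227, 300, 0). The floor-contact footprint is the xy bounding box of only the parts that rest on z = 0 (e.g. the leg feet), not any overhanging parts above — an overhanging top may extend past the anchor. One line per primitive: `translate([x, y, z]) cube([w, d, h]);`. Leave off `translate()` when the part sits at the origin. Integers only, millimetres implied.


translate([227, 300, 0]) cube([807, 3293, 93]);


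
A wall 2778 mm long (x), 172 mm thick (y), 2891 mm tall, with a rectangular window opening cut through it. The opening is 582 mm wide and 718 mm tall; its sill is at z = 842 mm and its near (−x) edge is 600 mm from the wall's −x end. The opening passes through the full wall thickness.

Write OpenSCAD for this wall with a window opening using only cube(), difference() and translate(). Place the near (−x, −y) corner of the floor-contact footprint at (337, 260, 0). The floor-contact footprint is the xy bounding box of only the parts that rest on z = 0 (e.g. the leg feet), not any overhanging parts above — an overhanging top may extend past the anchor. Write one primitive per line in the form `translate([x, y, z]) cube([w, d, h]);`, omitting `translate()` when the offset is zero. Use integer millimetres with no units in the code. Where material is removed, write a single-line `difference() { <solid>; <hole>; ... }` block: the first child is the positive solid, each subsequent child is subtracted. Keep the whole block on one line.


difference() { translate([337, 260, 0]) cube([2778, 172, 2891]); translate([937, 260, 842]) cube([582, 172, 718]); }


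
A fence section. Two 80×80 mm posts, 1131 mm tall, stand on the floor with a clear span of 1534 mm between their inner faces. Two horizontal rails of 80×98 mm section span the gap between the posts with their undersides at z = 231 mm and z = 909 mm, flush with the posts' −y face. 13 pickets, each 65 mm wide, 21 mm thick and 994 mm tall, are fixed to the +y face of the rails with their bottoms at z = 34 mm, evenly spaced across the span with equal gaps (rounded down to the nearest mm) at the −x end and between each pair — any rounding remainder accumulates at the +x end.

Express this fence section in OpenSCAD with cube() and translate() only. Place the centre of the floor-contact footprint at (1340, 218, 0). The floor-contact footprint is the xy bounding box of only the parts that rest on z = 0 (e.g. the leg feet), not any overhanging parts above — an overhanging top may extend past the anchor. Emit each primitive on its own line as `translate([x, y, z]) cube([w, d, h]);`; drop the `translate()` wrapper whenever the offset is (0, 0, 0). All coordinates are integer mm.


translate([493, 178, 0]) cube([80, 80, 1131]);
translate([2107, 178, 0]) cube([80, 80, 1131]);
translate([573, 178, 231]) cube([1534, 80, 98]);
translate([573, 178, 909]) cube([1534, 80, 98]);
translate([622, 258, 34]) cube([65, 21, 994]);
translate([736, 258, 34]) cube([65, 21, 994]);
translate([850, 258, 34]) cube([65, 21, 994]);
translate([964, 258, 34]) cube([65, 21, 994]);
translate([1078, 258, 34]) cube([65, 21, 994]);
translate([1192, 258, 34]) cube([65, 21, 994]);
translate([1306, 258, 34]) cube([65, 21, 994]);
translate([1420, 258, 34]) cube([65, 21, 994]);
translate([1534, 258, 34]) cube([65, 21, 994]);
translate([1648, 258, 34]) cube([65, 21, 994]);
translate([1762, 258, 34]) cube([65, 21, 994]);
translate([1876, 258, 34]) cube([65, 21, 994]);
translate([1990, 258, 34]) cube([65, 21, 994]);


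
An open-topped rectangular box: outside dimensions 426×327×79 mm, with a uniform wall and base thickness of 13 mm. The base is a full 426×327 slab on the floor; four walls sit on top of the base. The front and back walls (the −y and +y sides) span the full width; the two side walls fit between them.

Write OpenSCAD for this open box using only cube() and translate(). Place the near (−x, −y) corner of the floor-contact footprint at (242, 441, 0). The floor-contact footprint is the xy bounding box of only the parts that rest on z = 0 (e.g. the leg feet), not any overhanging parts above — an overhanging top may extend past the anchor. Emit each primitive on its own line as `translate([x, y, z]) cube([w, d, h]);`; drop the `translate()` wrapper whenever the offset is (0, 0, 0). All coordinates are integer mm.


translate([242, 441, 0]) cube([426, 327, 13]);
translate([242, 441, 13]) cube([426, 13, 66]);
translate([242, 755, 13]) cube([426, 13, 66]);
translate([242, 454, 13]) cube([13, 301, 66]);
translate([655, 454, 13]) cube([13, 301, 66]);


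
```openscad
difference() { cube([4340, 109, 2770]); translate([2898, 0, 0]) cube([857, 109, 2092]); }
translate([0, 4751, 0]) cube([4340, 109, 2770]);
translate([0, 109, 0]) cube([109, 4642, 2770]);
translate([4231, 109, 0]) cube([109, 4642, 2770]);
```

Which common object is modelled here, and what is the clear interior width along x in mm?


A single room. The interior width is 4122 mm.

Four walls enclosing a rectangle with a door in the front wall — a room. Outside width 4340 minus two 109 mm walls gives 4122 mm.


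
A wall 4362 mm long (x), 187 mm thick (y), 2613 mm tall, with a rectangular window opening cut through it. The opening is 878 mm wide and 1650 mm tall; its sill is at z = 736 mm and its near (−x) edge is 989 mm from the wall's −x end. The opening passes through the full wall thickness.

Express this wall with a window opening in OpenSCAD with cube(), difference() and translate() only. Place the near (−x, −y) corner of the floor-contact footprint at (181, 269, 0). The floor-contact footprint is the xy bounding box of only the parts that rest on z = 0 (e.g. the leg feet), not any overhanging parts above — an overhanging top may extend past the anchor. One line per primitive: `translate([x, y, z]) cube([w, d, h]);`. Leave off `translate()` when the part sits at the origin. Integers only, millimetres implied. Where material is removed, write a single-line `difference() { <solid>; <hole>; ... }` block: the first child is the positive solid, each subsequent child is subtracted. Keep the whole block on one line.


difference() { translate([181, 269, 0]) cube([4362, 187, 2613]); translate([1170, 269, 736]) cube([878, 187, 1650]); }


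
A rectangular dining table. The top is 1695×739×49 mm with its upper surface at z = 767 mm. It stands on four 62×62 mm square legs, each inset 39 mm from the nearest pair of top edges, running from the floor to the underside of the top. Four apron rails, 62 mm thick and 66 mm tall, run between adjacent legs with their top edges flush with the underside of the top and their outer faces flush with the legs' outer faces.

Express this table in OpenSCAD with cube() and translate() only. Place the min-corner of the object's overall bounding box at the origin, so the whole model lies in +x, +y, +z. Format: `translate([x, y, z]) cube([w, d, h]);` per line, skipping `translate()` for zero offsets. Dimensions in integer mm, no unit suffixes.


// leg_h = 767 - 49 = 718
// apron z = 718 - 66 = 652
translate([0, 0, 718]) cube([1695, 739, 49]);
translate([39, 39, 0]) cube([62, 62, 718]);
translate([1594, 39, 0]) cube([62, 62, 718]);
translate([39, 638, 0]) cube([62, 62, 718]);
translate([1594, 638, 0]) cube([62, 62, 718]);
translate([101, 39, 652]) cube([1493, 62, 66]);
translate([101, 638, 652]) cube([1493, 62, 66]);
translate([39, 101, 652]) cube([62, 537, 66]);
translate([1594, 101, 652]) cube([62, 537, 66]);


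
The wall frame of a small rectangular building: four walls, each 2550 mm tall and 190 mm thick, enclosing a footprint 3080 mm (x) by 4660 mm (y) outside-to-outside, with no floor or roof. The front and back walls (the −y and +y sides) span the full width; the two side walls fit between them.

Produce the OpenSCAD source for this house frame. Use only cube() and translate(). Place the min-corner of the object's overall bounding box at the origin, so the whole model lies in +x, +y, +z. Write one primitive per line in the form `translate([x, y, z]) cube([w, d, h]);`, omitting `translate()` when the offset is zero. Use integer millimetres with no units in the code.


cube([3080, 190, 2550]);
translate([0, 4470, 0]) cube([3080, 190, 2550]);
translate([0, 190, 0]) cube([190, 4280, 2550]);
translate([2890, 190, 0]) cube([190, 4280, 2550]);


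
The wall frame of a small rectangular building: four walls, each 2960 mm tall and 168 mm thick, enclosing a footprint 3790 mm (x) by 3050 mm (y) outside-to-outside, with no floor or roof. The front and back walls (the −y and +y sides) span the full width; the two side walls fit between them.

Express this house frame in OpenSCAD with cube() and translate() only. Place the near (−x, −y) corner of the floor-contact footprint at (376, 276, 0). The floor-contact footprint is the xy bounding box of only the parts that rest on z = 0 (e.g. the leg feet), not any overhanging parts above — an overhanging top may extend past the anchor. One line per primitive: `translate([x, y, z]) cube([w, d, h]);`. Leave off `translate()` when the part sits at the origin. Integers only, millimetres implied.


translate([376, 276, 0]) cube([3790, 168, 2960]);
translate([376, 3158, 0]) cube([3790, 168, 2960]);
translate([376, 444, 0]) cube([168, 2714, 2960]);
translate([3998, 444, 0]) cube([168, 2714, 2960]);


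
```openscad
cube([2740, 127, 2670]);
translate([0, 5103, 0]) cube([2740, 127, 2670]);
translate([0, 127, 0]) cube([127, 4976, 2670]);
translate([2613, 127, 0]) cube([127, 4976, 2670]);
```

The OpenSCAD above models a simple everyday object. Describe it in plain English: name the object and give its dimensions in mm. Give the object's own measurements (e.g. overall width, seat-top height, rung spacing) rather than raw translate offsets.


The wall frame of a small rectangular building: four walls, each 2670 mm tall and 127 mm thick, enclosing a footprint 2740 mm (x) by 5230 mm (y) outside-to-outside, with no floor or roof. The front and back walls (the −y and +y sides) span the full width; the two side walls fit between them.


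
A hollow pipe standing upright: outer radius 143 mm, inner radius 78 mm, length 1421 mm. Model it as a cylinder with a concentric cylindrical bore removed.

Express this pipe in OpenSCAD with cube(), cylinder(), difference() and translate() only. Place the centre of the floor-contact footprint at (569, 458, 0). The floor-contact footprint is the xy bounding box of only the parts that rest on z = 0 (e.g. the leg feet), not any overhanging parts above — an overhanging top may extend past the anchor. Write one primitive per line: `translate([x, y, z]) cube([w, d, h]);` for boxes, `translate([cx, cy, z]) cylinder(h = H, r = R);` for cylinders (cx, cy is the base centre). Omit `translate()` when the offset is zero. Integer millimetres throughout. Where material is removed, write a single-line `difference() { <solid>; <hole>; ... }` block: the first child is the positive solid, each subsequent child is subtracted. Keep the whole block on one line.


difference() { translate([569, 458, 0]) cylinder(h = 1421, r = 143); translate([569, 458, 0]) cylinder(h = 1421, r = 78); }
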